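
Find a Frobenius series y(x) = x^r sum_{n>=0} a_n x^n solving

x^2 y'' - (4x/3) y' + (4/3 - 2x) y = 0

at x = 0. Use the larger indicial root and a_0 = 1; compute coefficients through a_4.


Write in Frobenius form y'' + (p(x)/x) y' + (q(x)/x^2) y = 0:
  p(x) = -4/3,  q(x) = 4/3 - 2x.
Indicial equation: r(r-1) + (-4/3) r + (4/3) = 0 -> roots r_1 = 4/3, r_2 = 1.
Take r = r_1 = 4/3. Let y(x) = x^r sum_{n>=0} a_n x^n with a_0 = 1.
Substitute y = x^r sum a_n x^n and match x^{r+n}. The recurrence is
  D(n) a_n - 2 a_{n-1} = 0,  where D(n) = (r+n)(r+n-1) + (-4/3)(r+n) + (4/3).
  a_n = 2 / D(n) * a_{n-1}.
Since the indicial polynomial factors as (r - r_1)(r - r_2), D(n) = (r_1 + n - r_1)(r_1 + n - r_2) = n(n + 1/3).
Evaluating step by step (a_0 = 1):
  n = 1: D(1) = 1(1 + 1/3) = 4/3; numerator = 2(1) = 2; a_1 = (2)/(4/3) = 3/2
  n = 2: D(2) = 2(2 + 1/3) = 14/3; numerator = 2(3/2) = 3; a_2 = (3)/(14/3) = 9/14
  n = 3: D(3) = 3(3 + 1/3) = 10; numerator = 2(9/14) = 9/7; a_3 = (9/7)/(10) = 9/70
  n = 4: D(4) = 4(4 + 1/3) = 52/3; numerator = 2(9/70) = 9/35; a_4 = (9/35)/(52/3) = 27/1820

r = 4/3; a_0 = 1; a_1 = 3/2; a_2 = 9/14; a_3 = 9/70; a_4 = 27/1820


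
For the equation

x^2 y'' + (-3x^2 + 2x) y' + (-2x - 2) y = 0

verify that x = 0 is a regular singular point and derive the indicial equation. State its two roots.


Divide by x^2 to reach normal form y'' + P_1(x) y' + P_2(x) y = 0 with P_1(x) = -3 + 2/x and P_2(x) = -2/x - 2/x^2.
x = 0 is a singular point because the y'-coefficient -3 + 2/x has a pole at x = 0 and the y-coefficient -2/x - 2/x^2 has a pole at x = 0.
It is a regular singular point because x P_1(x) = p(x) = 2 - 3x and x^2 P_2(x) = q(x) = -2x - 2 are polynomials, hence analytic at x = 0.
p(0) = 2,  q(0) = -2.
Indicial equation: r(r-1) + p(0) r + q(0) = 0, i.e. r^2 + (p(0) - 1) r + q(0) = 0, i.e. r^2 + 1 r - 2 = 0.
Discriminant: (1)^2 - 4(-2) = 9, so r = (-1 ± 3)/2.
Solving: r_1 = 1, r_2 = -2.

indicial: r^2 + 1 r - 2 = 0; roots r_1 = 1, r_2 = -2


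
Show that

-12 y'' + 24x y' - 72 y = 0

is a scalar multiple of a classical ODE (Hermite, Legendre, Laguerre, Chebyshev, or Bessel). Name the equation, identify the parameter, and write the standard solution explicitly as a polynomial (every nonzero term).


All three coefficients share the factor -12; dividing through by -12 gives  y'' - 2x y' + 6 y = 0.
This matches the Hermite equation y'' - 2x y' + 2n y = 0 with 2n = 6, so n = 3; the polynomial solution is H_3(x).
With y = sum_k a_k x^k, matching x^k gives (k+2)(k+1) a_{k+2} = 2(k - n) a_k = 2(k - 3) a_k. The right side vanishes at k = 3, so the series with the parity of 3 terminates at degree 3.
Standard normalization: leading coefficient of H_n is 2^n, so a_3 = 2^3 = 8. Work downward with a_k = (k+1)(k+2) a_{k+2} / (2(k - n)):
  a_1 = (2)(3)(8) / (2(1 - 3)) = 48/(-4) = -12
Hence H_3(x) = 8 x^3 - 12 x.

H_3(x); series = 8 x^3 - 12 x


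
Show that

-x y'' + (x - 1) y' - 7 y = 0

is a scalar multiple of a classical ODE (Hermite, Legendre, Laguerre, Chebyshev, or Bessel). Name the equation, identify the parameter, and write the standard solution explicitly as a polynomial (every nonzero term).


All three coefficients share the factor -1; dividing through by -1 gives  x y'' + (1 - x) y' + 7 y = 0.
This matches the Laguerre equation x y'' + (1 - x) y' + n y = 0 with n = 7; the polynomial solution is L_7(x).
With y = sum_k a_k x^k, matching x^k gives (k+1)k a_{k+1} + (k+1) a_{k+1} - k a_k + n a_k = 0, i.e. (k+1)^2 a_{k+1} = (k - n) a_k = (k - 7) a_k. The right side vanishes at k = 7, so the series terminates at degree 7.
Standard normalization L_n(0) = 1 gives a_0 = 1. Work upward with a_{k+1} = (k - 7) a_k / (k+1)^2:
  a_1 = (0 - 7)(1) / 1^2 = -7/1 = -7
  a_2 = (1 - 7)(-7) / 2^2 = 42/4 = 21/2
  a_3 = (2 - 7)(21/2) / 3^2 = (-105/2)/9 = -35/6
  a_4 = (3 - 7)(-35/6) / 4^2 = (70/3)/16 = 35/24
  a_5 = (4 - 7)(35/24) / 5^2 = (-35/8)/25 = -7/40
  a_6 = (5 - 7)(-7/40) / 6^2 = (7/20)/36 = 7/720
  a_7 = (6 - 7)(7/720) / 7^2 = (-7/720)/49 = -1/5040
Hence L_7(x) = -x^7/5040 + 7 x^6/720 - 7 x^5/40 + 35 x^4/24 - 35 x^3/6 + 21 x^2/2 - 7 x + 1.

L_7(x); series = -x^7/5040 + 7 x^6/720 - 7 x^5/40 + 35 x^4/24 - 35 x^3/6 + 21 x^2/2 - 7 x + 1


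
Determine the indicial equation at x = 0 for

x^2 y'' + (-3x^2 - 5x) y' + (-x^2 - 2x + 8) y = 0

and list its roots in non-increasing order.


Divide by x^2 to reach normal form y'' + P_1(x) y' + P_2(x) y = 0 with P_1(x) = -3 - 5/x and P_2(x) = -1 - 2/x + 8/x^2.
x = 0 is a singular point because the y'-coefficient -3 - 5/x has a pole at x = 0 and the y-coefficient -1 - 2/x + 8/x^2 has a pole at x = 0.
It is a regular singular point because x P_1(x) = p(x) = -3x - 5 and x^2 P_2(x) = q(x) = -x^2 - 2x + 8 are polynomials, hence analytic at x = 0.
p(0) = -5,  q(0) = 8.
Indicial equation: r(r-1) + p(0) r + q(0) = 0, i.e. r^2 + (p(0) - 1) r + q(0) = 0, i.e. r^2 - 6 r + 8 = 0.
Discriminant: (-6)^2 - 4(8) = 4, so r = (6 ± 2)/2.
Solving: r_1 = 4, r_2 = 2.

indicial: r^2 - 6 r + 8 = 0; roots r_1 = 4, r_2 = 2


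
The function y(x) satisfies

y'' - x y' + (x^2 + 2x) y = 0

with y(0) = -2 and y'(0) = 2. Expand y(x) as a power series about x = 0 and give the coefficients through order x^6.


Ansatz: y(x) = sum_{n>=0} a_n x^n, so y'(x) = sum_{n>=1} n a_n x^(n-1) and y''(x) = sum_{n>=2} n(n-1) a_n x^(n-2).
Substitute into P(x) y'' + Q(x) y' + R(x) y = 0 with P(x) = 1, Q(x) = -x, R(x) = x^2 + 2x, and match powers of x.
Initial conditions: a_0 = -2, a_1 = 2.
Setting the coefficient of each power of x to zero and solving order by order (substituting the coefficients already found):
  x^0: 2 a_2 = 0  ->  a_2 = 0
  x^1: 6 a_3 - a_1 + 2 a_0 = 0  ->  6 a_3 = a_1 - 2 a_0 = 6  ->  a_3 = 1
  x^2: 12 a_4 - 2 a_2 + 2 a_1 + a_0 = 0  ->  12 a_4 = 2 a_2 - 2 a_1 - a_0 = -2  ->  a_4 = -1/6
  x^3: 20 a_5 - 3 a_3 + 2 a_2 + a_1 = 0  ->  20 a_5 = 3 a_3 - 2 a_2 - a_1 = 1  ->  a_5 = 1/20
  x^4: 30 a_6 - 4 a_4 + 2 a_3 + a_2 = 0  ->  30 a_6 = 4 a_4 - 2 a_3 - a_2 = -8/3  ->  a_6 = -4/45
Truncated series: y(x) = -2 + 2 x + x^3 - (1/6) x^4 + (1/20) x^5 - (4/45) x^6 + O(x^7).

a_0 = -2; a_1 = 2; a_2 = 0; a_3 = 1; a_4 = -1/6; a_5 = 1/20; a_6 = -4/45


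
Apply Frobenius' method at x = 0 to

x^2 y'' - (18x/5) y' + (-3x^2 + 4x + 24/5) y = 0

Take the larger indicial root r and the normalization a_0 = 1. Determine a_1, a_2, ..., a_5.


Write in Frobenius form y'' + (p(x)/x) y' + (q(x)/x^2) y = 0:
  p(x) = -18/5,  q(x) = -3x^2 + 4x + 24/5.
Indicial equation: r(r-1) + (-18/5) r + (24/5) = 0 -> roots r_1 = 3, r_2 = 8/5.
Take r = r_1 = 3. Let y(x) = x^r sum_{n>=0} a_n x^n with a_0 = 1.
Substitute y = x^r sum a_n x^n and match x^{r+n}. The recurrence is
  D(n) a_n + 4 a_{n-1} - 3 a_{n-2} = 0,  where D(n) = (r+n)(r+n-1) + (-18/5)(r+n) + (24/5).
  a_n = [-4 a_{n-1} + 3 a_{n-2}] / D(n).
Since the indicial polynomial factors as (r - r_1)(r - r_2), D(n) = (r_1 + n - r_1)(r_1 + n - r_2) = n(n + 7/5).
Evaluating step by step (a_0 = 1):
  n = 1: D(1) = 1(1 + 7/5) = 12/5; numerator = -4(1) = -4; a_1 = (-4)/(12/5) = -5/3
  n = 2: D(2) = 2(2 + 7/5) = 34/5; numerator = -4(-5/3) + 3(1) = 29/3; a_2 = (29/3)/(34/5) = 145/102
  n = 3: D(3) = 3(3 + 7/5) = 66/5; numerator = -4(145/102) + 3(-5/3) = -545/51; a_3 = (-545/51)/(66/5) = -2725/3366
  n = 4: D(4) = 4(4 + 7/5) = 108/5; numerator = -4(-2725/3366) + 3(145/102) = 25255/3366; a_4 = (25255/3366)/(108/5) = 126275/363528
  n = 5: D(5) = 5(5 + 7/5) = 32; numerator = -4(126275/363528) + 3(-2725/3366) = -173500/45441; a_5 = (-173500/45441)/(32) = -43375/363528

r = 3; a_0 = 1; a_1 = -5/3; a_2 = 145/102; a_3 = -2725/3366; a_4 = 126275/363528; a_5 = -43375/363528


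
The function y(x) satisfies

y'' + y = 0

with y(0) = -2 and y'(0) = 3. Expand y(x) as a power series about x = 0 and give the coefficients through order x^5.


Ansatz: y(x) = sum_{n>=0} a_n x^n, so y'(x) = sum_{n>=1} n a_n x^(n-1) and y''(x) = sum_{n>=2} n(n-1) a_n x^(n-2).
Substitute into P(x) y'' + Q(x) y' + R(x) y = 0 with P(x) = 1, Q(x) = 0, R(x) = 1, and match powers of x.
Initial conditions: a_0 = -2, a_1 = 3.
Setting the coefficient of each power of x to zero and solving order by order (substituting the coefficients already found):
  x^0: 2 a_2 + a_0 = 0  ->  2 a_2 = -a_0 = 2  ->  a_2 = 1
  x^1: 6 a_3 + a_1 = 0  ->  6 a_3 = -a_1 = -3  ->  a_3 = -1/2
  x^2: 12 a_4 + a_2 = 0  ->  12 a_4 = -a_2 = -1  ->  a_4 = -1/12
  x^3: 20 a_5 + a_3 = 0  ->  20 a_5 = -a_3 = 1/2  ->  a_5 = 1/40
Truncated series: y(x) = -2 + 3 x + x^2 - (1/2) x^3 - (1/12) x^4 + (1/40) x^5 + O(x^6).

a_0 = -2; a_1 = 3; a_2 = 1; a_3 = -1/2; a_4 = -1/12; a_5 = 1/40


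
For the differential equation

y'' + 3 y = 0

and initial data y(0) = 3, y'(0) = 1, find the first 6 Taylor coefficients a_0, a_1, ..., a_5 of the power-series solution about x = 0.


Ansatz: y(x) = sum_{n>=0} a_n x^n, so y'(x) = sum_{n>=1} n a_n x^(n-1) and y''(x) = sum_{n>=2} n(n-1) a_n x^(n-2).
Substitute into P(x) y'' + Q(x) y' + R(x) y = 0 with P(x) = 1, Q(x) = 0, R(x) = 3, and match powers of x.
Initial conditions: a_0 = 3, a_1 = 1.
Setting the coefficient of each power of x to zero and solving order by order (substituting the coefficients already found):
  x^0: 2 a_2 + 3 a_0 = 0  ->  2 a_2 = -3 a_0 = -9  ->  a_2 = -9/2
  x^1: 6 a_3 + 3 a_1 = 0  ->  6 a_3 = -3 a_1 = -3  ->  a_3 = -1/2
  x^2: 12 a_4 + 3 a_2 = 0  ->  12 a_4 = -3 a_2 = 27/2  ->  a_4 = 9/8
  x^3: 20 a_5 + 3 a_3 = 0  ->  20 a_5 = -3 a_3 = 3/2  ->  a_5 = 3/40
Truncated series: y(x) = 3 + x - (9/2) x^2 - (1/2) x^3 + (9/8) x^4 + (3/40) x^5 + O(x^6).

a_0 = 3; a_1 = 1; a_2 = -9/2; a_3 = -1/2; a_4 = 9/8; a_5 = 3/40


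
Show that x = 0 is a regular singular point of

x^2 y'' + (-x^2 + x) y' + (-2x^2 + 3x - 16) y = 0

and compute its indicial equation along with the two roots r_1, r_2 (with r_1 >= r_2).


Divide by x^2 to reach normal form y'' + P_1(x) y' + P_2(x) y = 0 with P_1(x) = -1 + 1/x and P_2(x) = -2 + 3/x - 16/x^2.
x = 0 is a singular point because the y'-coefficient -1 + 1/x has a pole at x = 0 and the y-coefficient -2 + 3/x - 16/x^2 has a pole at x = 0.
It is a regular singular point because x P_1(x) = p(x) = 1 - x and x^2 P_2(x) = q(x) = -2x^2 + 3x - 16 are polynomials, hence analytic at x = 0.
p(0) = 1,  q(0) = -16.
Indicial equation: r(r-1) + p(0) r + q(0) = 0, i.e. r^2 + (p(0) - 1) r + q(0) = 0, i.e. r^2 - 16 = 0.
Discriminant: (0)^2 - 4(-16) = 64, so r = (0 ± 8)/2.
Solving: r_1 = 4, r_2 = -4.

indicial: r^2 - 16 = 0; roots r_1 = 4, r_2 = -4


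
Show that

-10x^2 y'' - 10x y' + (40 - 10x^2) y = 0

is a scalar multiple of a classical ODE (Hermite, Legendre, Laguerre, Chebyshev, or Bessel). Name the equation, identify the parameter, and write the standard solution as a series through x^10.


All three coefficients share the factor -10; dividing through by -10 gives  x^2 y'' + x y' + (x^2 - 4) y = 0.
This matches the Bessel equation x^2 y'' + x y' + (x^2 - nu^2) y = 0 with nu^2 = 4, so nu = 2; the solution bounded at x = 0 is J_2(x).
Frobenius at x = 0: indicial roots ±nu; for r = nu the recurrence k(k + 2nu) c_k = -c_{k-2} gives the standard series J_nu(x) = sum_{k>=0} (-1)^k / (k! (k+nu)!) (x/2)^(2k+nu). Evaluate the first 5 terms:
  k = 0: (-1)^0 / (0! * 2! * 2^2) x^2 = 1/(1*2*4) x^2 = (1/8) x^2
  k = 1: (-1)^1 / (1! * 3! * 2^4) x^4 = -1/(1*6*16) x^4 = (-1/96) x^4
  k = 2: (-1)^2 / (2! * 4! * 2^6) x^6 = 1/(2*24*64) x^6 = (1/3072) x^6
  k = 3: (-1)^3 / (3! * 5! * 2^8) x^8 = -1/(6*120*256) x^8 = (-1/184320) x^8
  k = 4: (-1)^4 / (4! * 6! * 2^10) x^10 = 1/(24*720*1024) x^10 = (1/17694720) x^10
Hence J_2(x) = x^10/17694720 - x^8/184320 + x^6/3072 - x^4/96 + x^2/8 + ....

J_2(x); series = x^10/17694720 - x^8/184320 + x^6/3072 - x^4/96 + x^2/8


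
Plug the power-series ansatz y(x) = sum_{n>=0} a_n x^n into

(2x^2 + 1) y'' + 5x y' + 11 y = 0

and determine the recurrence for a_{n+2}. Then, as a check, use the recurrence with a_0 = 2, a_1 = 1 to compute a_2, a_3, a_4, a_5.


Substitute y = sum_n a_n x^n.
(1 + 2 x^2) y'' contributes (n+2)(n+1) a_{n+2} + 2 n(n-1) a_n at x^n.
5 x y'(x) contributes 5 n a_n at x^n.
11 y(x) contributes 11 a_n at x^n.
Matching x^n: (n+2)(n+1) a_{n+2} + (2 n(n-1) + 5 n + 11) a_n = 0.
Thus a_{n+2} = (-2 n(n-1) - 5 n - 11) / ((n+1)(n+2)) * a_n.

Check with a_0 = 2, a_1 = 1 (apply the recurrence for n = 0, 1, 2, 3): a_0 = 2, a_1 = 1, a_2 = -11, a_3 = -8/3, a_4 = 275/12, a_5 = 76/15.

a_(n+2) = (-2 n(n-1) - 5 n - 11) / ((n+1)(n+2)) * a_n; check: a_0 = 2, a_1 = 1, a_2 = -11, a_3 = -8/3, a_4 = 275/12, a_5 = 76/15


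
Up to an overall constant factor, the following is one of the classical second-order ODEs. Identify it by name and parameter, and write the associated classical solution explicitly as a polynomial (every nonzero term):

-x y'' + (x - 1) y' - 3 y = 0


All three coefficients share the factor -1; dividing through by -1 gives  x y'' + (1 - x) y' + 3 y = 0.
This matches the Laguerre equation x y'' + (1 - x) y' + n y = 0 with n = 3; the polynomial solution is L_3(x).
With y = sum_k a_k x^k, matching x^k gives (k+1)k a_{k+1} + (k+1) a_{k+1} - k a_k + n a_k = 0, i.e. (k+1)^2 a_{k+1} = (k - n) a_k = (k - 3) a_k. The right side vanishes at k = 3, so the series terminates at degree 3.
Standard normalization L_n(0) = 1 gives a_0 = 1. Work upward with a_{k+1} = (k - 3) a_k / (k+1)^2:
  a_1 = (0 - 3)(1) / 1^2 = -3/1 = -3
  a_2 = (1 - 3)(-3) / 2^2 = 6/4 = 3/2
  a_3 = (2 - 3)(3/2) / 3^2 = (-3/2)/9 = -1/6
Hence L_3(x) = -x^3/6 + 3 x^2/2 - 3 x + 1.

L_3(x); series = -x^3/6 + 3 x^2/2 - 3 x + 1


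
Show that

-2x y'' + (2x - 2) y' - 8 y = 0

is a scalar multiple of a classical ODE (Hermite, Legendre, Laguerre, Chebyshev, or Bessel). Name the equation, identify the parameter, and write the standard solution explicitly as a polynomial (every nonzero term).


All three coefficients share the factor -2; dividing through by -2 gives  x y'' + (1 - x) y' + 4 y = 0.
This matches the Laguerre equation x y'' + (1 - x) y' + n y = 0 with n = 4; the polynomial solution is L_4(x).
With y = sum_k a_k x^k, matching x^k gives (k+1)k a_{k+1} + (k+1) a_{k+1} - k a_k + n a_k = 0, i.e. (k+1)^2 a_{k+1} = (k - n) a_k = (k - 4) a_k. The right side vanishes at k = 4, so the series terminates at degree 4.
Standard normalization L_n(0) = 1 gives a_0 = 1. Work upward with a_{k+1} = (k - 4) a_k / (k+1)^2:
  a_1 = (0 - 4)(1) / 1^2 = -4/1 = -4
  a_2 = (1 - 4)(-4) / 2^2 = 12/4 = 3
  a_3 = (2 - 4)(3) / 3^2 = -6/9 = -2/3
  a_4 = (3 - 4)(-2/3) / 4^2 = (2/3)/16 = 1/24
Hence L_4(x) = x^4/24 - 2 x^3/3 + 3 x^2 - 4 x + 1.

L_4(x); series = x^4/24 - 2 x^3/3 + 3 x^2 - 4 x + 1


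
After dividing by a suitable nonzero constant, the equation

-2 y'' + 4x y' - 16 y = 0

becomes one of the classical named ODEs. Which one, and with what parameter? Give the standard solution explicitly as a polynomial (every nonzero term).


All three coefficients share the factor -2; dividing through by -2 gives  y'' - 2x y' + 8 y = 0.
This matches the Hermite equation y'' - 2x y' + 2n y = 0 with 2n = 8, so n = 4; the polynomial solution is H_4(x).
With y = sum_k a_k x^k, matching x^k gives (k+2)(k+1) a_{k+2} = 2(k - n) a_k = 2(k - 4) a_k. The right side vanishes at k = 4, so the series with the parity of 4 terminates at degree 4.
Standard normalization: leading coefficient of H_n is 2^n, so a_4 = 2^4 = 16. Work downward with a_k = (k+1)(k+2) a_{k+2} / (2(k - n)):
  a_2 = (3)(4)(16) / (2(2 - 4)) = 192/(-4) = -48
  a_0 = (1)(2)(-48) / (2(0 - 4)) = -96/(-8) = 12
Hence H_4(x) = 16 x^4 - 48 x^2 + 12.

H_4(x); series = 16 x^4 - 48 x^2 + 12


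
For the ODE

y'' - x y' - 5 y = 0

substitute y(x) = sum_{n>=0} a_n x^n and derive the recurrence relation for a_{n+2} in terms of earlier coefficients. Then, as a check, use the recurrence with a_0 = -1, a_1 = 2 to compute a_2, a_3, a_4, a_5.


Substitute y = sum_n a_n x^n.
y''(x) has coefficient (n+2)(n+1) a_{n+2} at x^n;
-x y'(x) has coefficient -n a_n at x^n (shift);
-5 y(x) has coefficient -5 a_n at x^n.
Matching x^n: (n+2)(n+1) a_{n+2} + (-n - 5) a_n = 0.
Thus a_{n+2} = (n + 5) / ((n+1)(n+2)) * a_n.

Check with a_0 = -1, a_1 = 2 (apply the recurrence for n = 0, 1, 2, 3): a_0 = -1, a_1 = 2, a_2 = -5/2, a_3 = 2, a_4 = -35/24, a_5 = 4/5.

a_(n+2) = (n + 5) / ((n+1)(n+2)) * a_n; check: a_0 = -1, a_1 = 2, a_2 = -5/2, a_3 = 2, a_4 = -35/24, a_5 = 4/5


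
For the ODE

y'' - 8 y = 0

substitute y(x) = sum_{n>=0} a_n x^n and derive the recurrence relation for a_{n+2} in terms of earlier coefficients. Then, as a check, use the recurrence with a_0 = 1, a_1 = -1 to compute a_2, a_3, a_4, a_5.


Substitute y = sum_n a_n x^n into y'' + (const) y = 0.
y''(x) = sum_{n>=0} (n+2)(n+1) a_{n+2} x^n.
The ODE becomes sum_n [(n+2)(n+1) a_{n+2} - 8 a_n] x^n = 0.
Setting each coefficient to zero gives the recurrence:
  (n+2)(n+1) a_{n+2} - 8 a_n = 0,
  a_{n+2} = 8 / ((n+1)(n+2)) a_n.

Check with a_0 = 1, a_1 = -1 (apply the recurrence for n = 0, 1, 2, 3): a_0 = 1, a_1 = -1, a_2 = 4, a_3 = -4/3, a_4 = 8/3, a_5 = -8/15.

a_{n+2} = 8/((n+1)(n+2)) * a_n; check: a_0 = 1, a_1 = -1, a_2 = 4, a_3 = -4/3, a_4 = 8/3, a_5 = -8/15


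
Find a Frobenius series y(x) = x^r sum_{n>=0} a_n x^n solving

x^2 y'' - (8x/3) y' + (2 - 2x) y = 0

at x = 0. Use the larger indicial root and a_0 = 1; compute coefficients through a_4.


Write in Frobenius form y'' + (p(x)/x) y' + (q(x)/x^2) y = 0:
  p(x) = -8/3,  q(x) = 2 - 2x.
Indicial equation: r(r-1) + (-8/3) r + (2) = 0 -> roots r_1 = 3, r_2 = 2/3.
Take r = r_1 = 3. Let y(x) = x^r sum_{n>=0} a_n x^n with a_0 = 1.
Substitute y = x^r sum a_n x^n and match x^{r+n}. The recurrence is
  D(n) a_n - 2 a_{n-1} = 0,  where D(n) = (r+n)(r+n-1) + (-8/3)(r+n) + (2).
  a_n = 2 / D(n) * a_{n-1}.
Since the indicial polynomial factors as (r - r_1)(r - r_2), D(n) = (r_1 + n - r_1)(r_1 + n - r_2) = n(n + 7/3).
Evaluating step by step (a_0 = 1):
  n = 1: D(1) = 1(1 + 7/3) = 10/3; numerator = 2(1) = 2; a_1 = (2)/(10/3) = 3/5
  n = 2: D(2) = 2(2 + 7/3) = 26/3; numerator = 2(3/5) = 6/5; a_2 = (6/5)/(26/3) = 9/65
  n = 3: D(3) = 3(3 + 7/3) = 16; numerator = 2(9/65) = 18/65; a_3 = (18/65)/(16) = 9/520
  n = 4: D(4) = 4(4 + 7/3) = 76/3; numerator = 2(9/520) = 9/260; a_4 = (9/260)/(76/3) = 27/19760

r = 3; a_0 = 1; a_1 = 3/5; a_2 = 9/65; a_3 = 9/520; a_4 = 27/19760


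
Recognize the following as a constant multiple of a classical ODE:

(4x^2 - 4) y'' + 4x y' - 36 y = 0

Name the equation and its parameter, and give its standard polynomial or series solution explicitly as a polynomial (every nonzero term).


All three coefficients share the factor -4; dividing through by -4 gives  (1 - x^2) y'' - x y' + 9 y = 0.
This matches the Chebyshev equation (1 - x^2) y'' - x y' + n^2 y = 0 (note the -x y' term, not -2x y') with n^2 = 9, so n = 3; the polynomial solution is T_3(x).
With y = sum_k a_k x^k, matching x^k gives (k+2)(k+1) a_{k+2} = (k^2 - n^2) a_k = (k - 3)(k + 3) a_k. The right side vanishes at k = 3, so the series with the parity of 3 terminates at degree 3.
Standard normalization: leading coefficient of T_n is 2^(n-1), so a_3 = 2^2 = 4. Work downward with a_k = (k+1)(k+2) a_{k+2} / ((k - 3)(k + 3)):
  a_1 = (2)(3)(4) / ((1 - 3)(1 + 3)) = 24/(-8) = -3
Hence T_3(x) = 4 x^3 - 3 x.

T_3(x); series = 4 x^3 - 3 x


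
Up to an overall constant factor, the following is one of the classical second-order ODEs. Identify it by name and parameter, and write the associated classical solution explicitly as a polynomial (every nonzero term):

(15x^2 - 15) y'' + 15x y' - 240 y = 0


All three coefficients share the factor -15; dividing through by -15 gives  (1 - x^2) y'' - x y' + 16 y = 0.
This matches the Chebyshev equation (1 - x^2) y'' - x y' + n^2 y = 0 (note the -x y' term, not -2x y') with n^2 = 16, so n = 4; the polynomial solution is T_4(x).
With y = sum_k a_k x^k, matching x^k gives (k+2)(k+1) a_{k+2} = (k^2 - n^2) a_k = (k - 4)(k + 4) a_k. The right side vanishes at k = 4, so the series with the parity of 4 terminates at degree 4.
Standard normalization: leading coefficient of T_n is 2^(n-1), so a_4 = 2^3 = 8. Work downward with a_k = (k+1)(k+2) a_{k+2} / ((k - 4)(k + 4)):
  a_2 = (3)(4)(8) / ((2 - 4)(2 + 4)) = 96/(-12) = -8
  a_0 = (1)(2)(-8) / ((0 - 4)(0 + 4)) = -16/(-16) = 1
Hence T_4(x) = 8 x^4 - 8 x^2 + 1.

T_4(x); series = 8 x^4 - 8 x^2 + 1


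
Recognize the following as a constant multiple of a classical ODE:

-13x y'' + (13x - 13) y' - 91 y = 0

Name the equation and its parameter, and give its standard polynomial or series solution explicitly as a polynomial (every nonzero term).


All three coefficients share the factor -13; dividing through by -13 gives  x y'' + (1 - x) y' + 7 y = 0.
This matches the Laguerre equation x y'' + (1 - x) y' + n y = 0 with n = 7; the polynomial solution is L_7(x).
With y = sum_k a_k x^k, matching x^k gives (k+1)k a_{k+1} + (k+1) a_{k+1} - k a_k + n a_k = 0, i.e. (k+1)^2 a_{k+1} = (k - n) a_k = (k - 7) a_k. The right side vanishes at k = 7, so the series terminates at degree 7.
Standard normalization L_n(0) = 1 gives a_0 = 1. Work upward with a_{k+1} = (k - 7) a_k / (k+1)^2:
  a_1 = (0 - 7)(1) / 1^2 = -7/1 = -7
  a_2 = (1 - 7)(-7) / 2^2 = 42/4 = 21/2
  a_3 = (2 - 7)(21/2) / 3^2 = (-105/2)/9 = -35/6
  a_4 = (3 - 7)(-35/6) / 4^2 = (70/3)/16 = 35/24
  a_5 = (4 - 7)(35/24) / 5^2 = (-35/8)/25 = -7/40
  a_6 = (5 - 7)(-7/40) / 6^2 = (7/20)/36 = 7/720
  a_7 = (6 - 7)(7/720) / 7^2 = (-7/720)/49 = -1/5040
Hence L_7(x) = -x^7/5040 + 7 x^6/720 - 7 x^5/40 + 35 x^4/24 - 35 x^3/6 + 21 x^2/2 - 7 x + 1.

L_7(x); series = -x^7/5040 + 7 x^6/720 - 7 x^5/40 + 35 x^4/24 - 35 x^3/6 + 21 x^2/2 - 7 x + 1


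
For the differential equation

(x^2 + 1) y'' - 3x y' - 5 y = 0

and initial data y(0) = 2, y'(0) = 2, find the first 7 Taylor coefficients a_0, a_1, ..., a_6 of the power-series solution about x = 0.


Ansatz: y(x) = sum_{n>=0} a_n x^n, so y'(x) = sum_{n>=1} n a_n x^(n-1) and y''(x) = sum_{n>=2} n(n-1) a_n x^(n-2).
Substitute into P(x) y'' + Q(x) y' + R(x) y = 0 with P(x) = x^2 + 1, Q(x) = -3x, R(x) = -5, and match powers of x.
Initial conditions: a_0 = 2, a_1 = 2.
Setting the coefficient of each power of x to zero and solving order by order (substituting the coefficients already found):
  x^0: 2 a_2 - 5 a_0 = 0  ->  2 a_2 = 5 a_0 = 10  ->  a_2 = 5
  x^1: 6 a_3 - 8 a_1 = 0  ->  6 a_3 = 8 a_1 = 16  ->  a_3 = 8/3
  x^2: 12 a_4 - 9 a_2 = 0  ->  12 a_4 = 9 a_2 = 45  ->  a_4 = 15/4
  x^3: 20 a_5 - 8 a_3 = 0  ->  20 a_5 = 8 a_3 = 64/3  ->  a_5 = 16/15
  x^4: 30 a_6 - 5 a_4 = 0  ->  30 a_6 = 5 a_4 = 75/4  ->  a_6 = 5/8
Truncated series: y(x) = 2 + 2 x + 5 x^2 + (8/3) x^3 + (15/4) x^4 + (16/15) x^5 + (5/8) x^6 + O(x^7).

a_0 = 2; a_1 = 2; a_2 = 5; a_3 = 8/3; a_4 = 15/4; a_5 = 16/15; a_6 = 5/8


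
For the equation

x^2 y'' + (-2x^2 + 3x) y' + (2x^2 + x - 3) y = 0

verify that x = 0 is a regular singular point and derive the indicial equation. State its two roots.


Divide by x^2 to reach normal form y'' + P_1(x) y' + P_2(x) y = 0 with P_1(x) = -2 + 3/x and P_2(x) = 2 + 1/x - 3/x^2.
x = 0 is a singular point because the y'-coefficient -2 + 3/x has a pole at x = 0 and the y-coefficient 2 + 1/x - 3/x^2 has a pole at x = 0.
It is a regular singular point because x P_1(x) = p(x) = 3 - 2x and x^2 P_2(x) = q(x) = 2x^2 + x - 3 are polynomials, hence analytic at x = 0.
p(0) = 3,  q(0) = -3.
Indicial equation: r(r-1) + p(0) r + q(0) = 0, i.e. r^2 + (p(0) - 1) r + q(0) = 0, i.e. r^2 + 2 r - 3 = 0.
Discriminant: (2)^2 - 4(-3) = 16, so r = (-2 ± 4)/2.
Solving: r_1 = 1, r_2 = -3.

indicial: r^2 + 2 r - 3 = 0; roots r_1 = 1, r_2 = -3


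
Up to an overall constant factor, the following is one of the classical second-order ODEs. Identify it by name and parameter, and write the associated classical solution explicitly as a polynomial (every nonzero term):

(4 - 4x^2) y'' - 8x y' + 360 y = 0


All three coefficients share the factor 4; dividing through by 4 gives  (1 - x^2) y'' - 2x y' + 90 y = 0.
This matches the Legendre equation (1 - x^2) y'' - 2x y' + n(n+1) y = 0 (note the -2x y' term) with n(n+1) = 90, so n = 9; the polynomial solution is P_9(x).
With y = sum_k a_k x^k, matching x^k gives (k+2)(k+1) a_{k+2} = [k(k+1) - n(n+1)] a_k = (k - 9)(k + 10) a_k. The right side vanishes at k = 9, so the series with the parity of 9 terminates at degree 9.
Standard normalization (P_n(1) = 1): leading coefficient (2n)!/(2^n (n!)^2) = 6402373705728000/(512*131681894400) = 12155/128, so a_9 = 12155/128. Work downward with a_k = (k+1)(k+2) a_{k+2} / ((k - 9)(k + 10)):
  a_7 = (8)(9)(12155/128) / ((7 - 9)(7 + 10)) = (109395/16)/(-34) = -6435/32
  a_5 = (6)(7)(-6435/32) / ((5 - 9)(5 + 10)) = (-135135/16)/(-60) = 9009/64
  a_3 = (4)(5)(9009/64) / ((3 - 9)(3 + 10)) = (45045/16)/(-78) = -1155/32
  a_1 = (2)(3)(-1155/32) / ((1 - 9)(1 + 10)) = (-3465/16)/(-88) = 315/128
Hence P_9(x) = 12155 x^9/128 - 6435 x^7/32 + 9009 x^5/64 - 1155 x^3/32 + 315 x/128.

P_9(x); series = 12155 x^9/128 - 6435 x^7/32 + 9009 x^5/64 - 1155 x^3/32 + 315 x/128


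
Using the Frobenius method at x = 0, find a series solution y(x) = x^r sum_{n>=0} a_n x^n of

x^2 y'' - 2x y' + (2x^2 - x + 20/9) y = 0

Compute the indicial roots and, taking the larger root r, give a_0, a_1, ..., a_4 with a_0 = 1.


Write in Frobenius form y'' + (p(x)/x) y' + (q(x)/x^2) y = 0:
  p(x) = -2,  q(x) = 2x^2 - x + 20/9.
Indicial equation: r(r-1) + (-2) r + (20/9) = 0 -> roots r_1 = 5/3, r_2 = 4/3.
Take r = r_1 = 5/3. Let y(x) = x^r sum_{n>=0} a_n x^n with a_0 = 1.
Substitute y = x^r sum a_n x^n and match x^{r+n}. The recurrence is
  D(n) a_n - 1 a_{n-1} + 2 a_{n-2} = 0,  where D(n) = (r+n)(r+n-1) + (-2)(r+n) + (20/9).
  a_n = [1 a_{n-1} - 2 a_{n-2}] / D(n).
Since the indicial polynomial factors as (r - r_1)(r - r_2), D(n) = (r_1 + n - r_1)(r_1 + n - r_2) = n(n + 1/3).
Evaluating step by step (a_0 = 1):
  n = 1: D(1) = 1(1 + 1/3) = 4/3; numerator = 1(1) = 1; a_1 = (1)/(4/3) = 3/4
  n = 2: D(2) = 2(2 + 1/3) = 14/3; numerator = 1(3/4) - 2(1) = -5/4; a_2 = (-5/4)/(14/3) = -15/56
  n = 3: D(3) = 3(3 + 1/3) = 10; numerator = 1(-15/56) - 2(3/4) = -99/56; a_3 = (-99/56)/(10) = -99/560
  n = 4: D(4) = 4(4 + 1/3) = 52/3; numerator = 1(-99/560) - 2(-15/56) = 201/560; a_4 = (201/560)/(52/3) = 603/29120

r = 5/3; a_0 = 1; a_1 = 3/4; a_2 = -15/56; a_3 = -99/560; a_4 = 603/29120


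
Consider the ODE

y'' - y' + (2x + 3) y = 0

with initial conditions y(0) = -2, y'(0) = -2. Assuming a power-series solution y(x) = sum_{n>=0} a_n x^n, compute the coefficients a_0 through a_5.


Ansatz: y(x) = sum_{n>=0} a_n x^n, so y'(x) = sum_{n>=1} n a_n x^(n-1) and y''(x) = sum_{n>=2} n(n-1) a_n x^(n-2).
Substitute into P(x) y'' + Q(x) y' + R(x) y = 0 with P(x) = 1, Q(x) = -1, R(x) = 2x + 3, and match powers of x.
Initial conditions: a_0 = -2, a_1 = -2.
Setting the coefficient of each power of x to zero and solving order by order (substituting the coefficients already found):
  x^0: 2 a_2 - a_1 + 3 a_0 = 0  ->  2 a_2 = a_1 - 3 a_0 = 4  ->  a_2 = 2
  x^1: 6 a_3 - 2 a_2 + 3 a_1 + 2 a_0 = 0  ->  6 a_3 = 2 a_2 - 3 a_1 - 2 a_0 = 14  ->  a_3 = 7/3
  x^2: 12 a_4 - 3 a_3 + 3 a_2 + 2 a_1 = 0  ->  12 a_4 = 3 a_3 - 3 a_2 - 2 a_1 = 5  ->  a_4 = 5/12
  x^3: 20 a_5 - 4 a_4 + 3 a_3 + 2 a_2 = 0  ->  20 a_5 = 4 a_4 - 3 a_3 - 2 a_2 = -28/3  ->  a_5 = -7/15
Truncated series: y(x) = -2 - 2 x + 2 x^2 + (7/3) x^3 + (5/12) x^4 - (7/15) x^5 + O(x^6).

a_0 = -2; a_1 = -2; a_2 = 2; a_3 = 7/3; a_4 = 5/12; a_5 = -7/15


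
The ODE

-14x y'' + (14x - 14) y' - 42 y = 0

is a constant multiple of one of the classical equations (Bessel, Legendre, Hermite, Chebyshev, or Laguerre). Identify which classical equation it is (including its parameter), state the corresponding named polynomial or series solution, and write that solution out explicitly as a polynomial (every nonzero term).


All three coefficients share the factor -14; dividing through by -14 gives  x y'' + (1 - x) y' + 3 y = 0.
This matches the Laguerre equation x y'' + (1 - x) y' + n y = 0 with n = 3; the polynomial solution is L_3(x).
With y = sum_k a_k x^k, matching x^k gives (k+1)k a_{k+1} + (k+1) a_{k+1} - k a_k + n a_k = 0, i.e. (k+1)^2 a_{k+1} = (k - n) a_k = (k - 3) a_k. The right side vanishes at k = 3, so the series terminates at degree 3.
Standard normalization L_n(0) = 1 gives a_0 = 1. Work upward with a_{k+1} = (k - 3) a_k / (k+1)^2:
  a_1 = (0 - 3)(1) / 1^2 = -3/1 = -3
  a_2 = (1 - 3)(-3) / 2^2 = 6/4 = 3/2
  a_3 = (2 - 3)(3/2) / 3^2 = (-3/2)/9 = -1/6
Hence L_3(x) = -x^3/6 + 3 x^2/2 - 3 x + 1.

L_3(x); series = -x^3/6 + 3 x^2/2 - 3 x + 1


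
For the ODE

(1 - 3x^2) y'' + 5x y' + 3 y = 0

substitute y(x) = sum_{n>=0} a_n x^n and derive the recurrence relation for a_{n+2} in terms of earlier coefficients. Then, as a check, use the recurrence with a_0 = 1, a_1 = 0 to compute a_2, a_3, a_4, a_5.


Substitute y = sum_n a_n x^n.
(1 - 3 x^2) y'' contributes (n+2)(n+1) a_{n+2} - 3 n(n-1) a_n at x^n.
5 x y'(x) contributes 5 n a_n at x^n.
3 y(x) contributes 3 a_n at x^n.
Matching x^n: (n+2)(n+1) a_{n+2} + (-3 n(n-1) + 5 n + 3) a_n = 0.
Thus a_{n+2} = (3 n(n-1) - 5 n - 3) / ((n+1)(n+2)) * a_n.

Check with a_0 = 1, a_1 = 0 (apply the recurrence for n = 0, 1, 2, 3): a_0 = 1, a_1 = 0, a_2 = -3/2, a_3 = 0, a_4 = 7/8, a_5 = 0.

a_(n+2) = (3 n(n-1) - 5 n - 3) / ((n+1)(n+2)) * a_n; check: a_0 = 1, a_1 = 0, a_2 = -3/2, a_3 = 0, a_4 = 7/8, a_5 = 0


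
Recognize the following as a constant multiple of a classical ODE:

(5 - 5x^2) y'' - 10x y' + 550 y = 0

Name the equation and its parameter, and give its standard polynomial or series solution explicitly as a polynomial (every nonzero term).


All three coefficients share the factor 5; dividing through by 5 gives  (1 - x^2) y'' - 2x y' + 110 y = 0.
This matches the Legendre equation (1 - x^2) y'' - 2x y' + n(n+1) y = 0 (note the -2x y' term) with n(n+1) = 110, so n = 10; the polynomial solution is P_10(x).
With y = sum_k a_k x^k, matching x^k gives (k+2)(k+1) a_{k+2} = [k(k+1) - n(n+1)] a_k = (k - 10)(k + 11) a_k. The right side vanishes at k = 10, so the series with the parity of 10 terminates at degree 10.
Standard normalization (P_n(1) = 1): leading coefficient (2n)!/(2^n (n!)^2) = 2432902008176640000/(1024*13168189440000) = 46189/256, so a_10 = 46189/256. Work downward with a_k = (k+1)(k+2) a_{k+2} / ((k - 10)(k + 11)):
  a_8 = (9)(10)(46189/256) / ((8 - 10)(8 + 11)) = (2078505/128)/(-38) = -109395/256
  a_6 = (7)(8)(-109395/256) / ((6 - 10)(6 + 11)) = (-765765/32)/(-68) = 45045/128
  a_4 = (5)(6)(45045/128) / ((4 - 10)(4 + 11)) = (675675/64)/(-90) = -15015/128
  a_2 = (3)(4)(-15015/128) / ((2 - 10)(2 + 11)) = (-45045/32)/(-104) = 3465/256
  a_0 = (1)(2)(3465/256) / ((0 - 10)(0 + 11)) = (3465/128)/(-110) = -63/256
Hence P_10(x) = 46189 x^10/256 - 109395 x^8/256 + 45045 x^6/128 - 15015 x^4/128 + 3465 x^2/256 - 63/256.

P_10(x); series = 46189 x^10/256 - 109395 x^8/256 + 45045 x^6/128 - 15015 x^4/128 + 3465 x^2/256 - 63/256


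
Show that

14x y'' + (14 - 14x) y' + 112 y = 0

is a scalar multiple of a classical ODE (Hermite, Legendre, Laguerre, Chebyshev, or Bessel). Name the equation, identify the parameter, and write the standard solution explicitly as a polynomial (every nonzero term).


All three coefficients share the factor 14; dividing through by 14 gives  x y'' + (1 - x) y' + 8 y = 0.
This matches the Laguerre equation x y'' + (1 - x) y' + n y = 0 with n = 8; the polynomial solution is L_8(x).
With y = sum_k a_k x^k, matching x^k gives (k+1)k a_{k+1} + (k+1) a_{k+1} - k a_k + n a_k = 0, i.e. (k+1)^2 a_{k+1} = (k - n) a_k = (k - 8) a_k. The right side vanishes at k = 8, so the series terminates at degree 8.
Standard normalization L_n(0) = 1 gives a_0 = 1. Work upward with a_{k+1} = (k - 8) a_k / (k+1)^2:
  a_1 = (0 - 8)(1) / 1^2 = -8/1 = -8
  a_2 = (1 - 8)(-8) / 2^2 = 56/4 = 14
  a_3 = (2 - 8)(14) / 3^2 = -84/9 = -28/3
  a_4 = (3 - 8)(-28/3) / 4^2 = (140/3)/16 = 35/12
  a_5 = (4 - 8)(35/12) / 5^2 = (-35/3)/25 = -7/15
  a_6 = (5 - 8)(-7/15) / 6^2 = (7/5)/36 = 7/180
  a_7 = (6 - 8)(7/180) / 7^2 = (-7/90)/49 = -1/630
  a_8 = (7 - 8)(-1/630) / 8^2 = (1/630)/64 = 1/40320
Hence L_8(x) = x^8/40320 - x^7/630 + 7 x^6/180 - 7 x^5/15 + 35 x^4/12 - 28 x^3/3 + 14 x^2 - 8 x + 1.

L_8(x); series = x^8/40320 - x^7/630 + 7 x^6/180 - 7 x^5/15 + 35 x^4/12 - 28 x^3/3 + 14 x^2 - 8 x + 1


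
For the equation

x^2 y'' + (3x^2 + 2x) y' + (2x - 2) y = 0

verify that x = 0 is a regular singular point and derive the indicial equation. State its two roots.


Divide by x^2 to reach normal form y'' + P_1(x) y' + P_2(x) y = 0 with P_1(x) = 3 + 2/x and P_2(x) = 2/x - 2/x^2.
x = 0 is a singular point because the y'-coefficient 3 + 2/x has a pole at x = 0 and the y-coefficient 2/x - 2/x^2 has a pole at x = 0.
It is a regular singular point because x P_1(x) = p(x) = 3x + 2 and x^2 P_2(x) = q(x) = 2x - 2 are polynomials, hence analytic at x = 0.
p(0) = 2,  q(0) = -2.
Indicial equation: r(r-1) + p(0) r + q(0) = 0, i.e. r^2 + (p(0) - 1) r + q(0) = 0, i.e. r^2 + 1 r - 2 = 0.
Discriminant: (1)^2 - 4(-2) = 9, so r = (-1 ± 3)/2.
Solving: r_1 = 1, r_2 = -2.

indicial: r^2 + 1 r - 2 = 0; roots r_1 = 1, r_2 = -2


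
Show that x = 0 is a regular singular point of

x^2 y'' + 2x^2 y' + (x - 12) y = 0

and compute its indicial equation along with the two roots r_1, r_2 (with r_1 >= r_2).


Divide by x^2 to reach normal form y'' + P_1(x) y' + P_2(x) y = 0 with P_1(x) = 2 and P_2(x) = 1/x - 12/x^2.
x = 0 is a singular point because the y-coefficient 1/x - 12/x^2 has a pole at x = 0.
It is a regular singular point because x P_1(x) = p(x) = 2x and x^2 P_2(x) = q(x) = x - 12 are polynomials, hence analytic at x = 0.
p(0) = 0,  q(0) = -12.
Indicial equation: r(r-1) + p(0) r + q(0) = 0, i.e. r^2 + (p(0) - 1) r + q(0) = 0, i.e. r^2 - 1 r - 12 = 0.
Discriminant: (-1)^2 - 4(-12) = 49, so r = (1 ± 7)/2.
Solving: r_1 = 4, r_2 = -3.

indicial: r^2 - 1 r - 12 = 0; roots r_1 = 4, r_2 = -3


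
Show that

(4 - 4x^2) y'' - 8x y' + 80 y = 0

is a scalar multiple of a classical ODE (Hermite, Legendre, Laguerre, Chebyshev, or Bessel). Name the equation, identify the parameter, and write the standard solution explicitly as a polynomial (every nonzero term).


All three coefficients share the factor 4; dividing through by 4 gives  (1 - x^2) y'' - 2x y' + 20 y = 0.
This matches the Legendre equation (1 - x^2) y'' - 2x y' + n(n+1) y = 0 (note the -2x y' term) with n(n+1) = 20, so n = 4; the polynomial solution is P_4(x).
With y = sum_k a_k x^k, matching x^k gives (k+2)(k+1) a_{k+2} = [k(k+1) - n(n+1)] a_k = (k - 4)(k + 5) a_k. The right side vanishes at k = 4, so the series with the parity of 4 terminates at degree 4.
Standard normalization (P_n(1) = 1): leading coefficient (2n)!/(2^n (n!)^2) = 40320/(16*576) = 35/8, so a_4 = 35/8. Work downward with a_k = (k+1)(k+2) a_{k+2} / ((k - 4)(k + 5)):
  a_2 = (3)(4)(35/8) / ((2 - 4)(2 + 5)) = (105/2)/(-14) = -15/4
  a_0 = (1)(2)(-15/4) / ((0 - 4)(0 + 5)) = (-15/2)/(-20) = 3/8
Hence P_4(x) = 35 x^4/8 - 15 x^2/4 + 3/8.

P_4(x); series = 35 x^4/8 - 15 x^2/4 + 3/8


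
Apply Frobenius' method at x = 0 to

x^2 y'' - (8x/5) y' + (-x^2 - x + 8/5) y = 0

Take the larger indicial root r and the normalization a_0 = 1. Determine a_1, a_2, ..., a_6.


Write in Frobenius form y'' + (p(x)/x) y' + (q(x)/x^2) y = 0:
  p(x) = -8/5,  q(x) = -x^2 - x + 8/5.
Indicial equation: r(r-1) + (-8/5) r + (8/5) = 0 -> roots r_1 = 8/5, r_2 = 1.
Take r = r_1 = 8/5. Let y(x) = x^r sum_{n>=0} a_n x^n with a_0 = 1.
Substitute y = x^r sum a_n x^n and match x^{r+n}. The recurrence is
  D(n) a_n - 1 a_{n-1} - 1 a_{n-2} = 0,  where D(n) = (r+n)(r+n-1) + (-8/5)(r+n) + (8/5).
  a_n = [1 a_{n-1} + 1 a_{n-2}] / D(n).
Since the indicial polynomial factors as (r - r_1)(r - r_2), D(n) = (r_1 + n - r_1)(r_1 + n - r_2) = n(n + 3/5).
Evaluating step by step (a_0 = 1):
  n = 1: D(1) = 1(1 + 3/5) = 8/5; numerator = 1(1) = 1; a_1 = (1)/(8/5) = 5/8
  n = 2: D(2) = 2(2 + 3/5) = 26/5; numerator = 1(5/8) + 1(1) = 13/8; a_2 = (13/8)/(26/5) = 5/16
  n = 3: D(3) = 3(3 + 3/5) = 54/5; numerator = 1(5/16) + 1(5/8) = 15/16; a_3 = (15/16)/(54/5) = 25/288
  n = 4: D(4) = 4(4 + 3/5) = 92/5; numerator = 1(25/288) + 1(5/16) = 115/288; a_4 = (115/288)/(92/5) = 25/1152
  n = 5: D(5) = 5(5 + 3/5) = 28; numerator = 1(25/1152) + 1(25/288) = 125/1152; a_5 = (125/1152)/(28) = 125/32256
  n = 6: D(6) = 6(6 + 3/5) = 198/5; numerator = 1(125/32256) + 1(25/1152) = 275/10752; a_6 = (275/10752)/(198/5) = 125/193536

r = 8/5; a_0 = 1; a_1 = 5/8; a_2 = 5/16; a_3 = 25/288; a_4 = 25/1152; a_5 = 125/32256; a_6 = 125/193536


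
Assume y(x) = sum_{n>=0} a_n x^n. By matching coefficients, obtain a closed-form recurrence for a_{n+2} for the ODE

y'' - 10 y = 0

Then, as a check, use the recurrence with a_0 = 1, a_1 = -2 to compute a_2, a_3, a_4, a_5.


Substitute y = sum_n a_n x^n into y'' + (const) y = 0.
y''(x) = sum_{n>=0} (n+2)(n+1) a_{n+2} x^n.
The ODE becomes sum_n [(n+2)(n+1) a_{n+2} - 10 a_n] x^n = 0.
Setting each coefficient to zero gives the recurrence:
  (n+2)(n+1) a_{n+2} - 10 a_n = 0,
  a_{n+2} = 10 / ((n+1)(n+2)) a_n.

Check with a_0 = 1, a_1 = -2 (apply the recurrence for n = 0, 1, 2, 3): a_0 = 1, a_1 = -2, a_2 = 5, a_3 = -10/3, a_4 = 25/6, a_5 = -5/3.

a_{n+2} = 10/((n+1)(n+2)) * a_n; check: a_0 = 1, a_1 = -2, a_2 = 5, a_3 = -10/3, a_4 = 25/6, a_5 = -5/3


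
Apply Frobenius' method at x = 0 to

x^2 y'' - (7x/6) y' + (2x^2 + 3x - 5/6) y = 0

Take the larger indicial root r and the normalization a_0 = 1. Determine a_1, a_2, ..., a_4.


Write in Frobenius form y'' + (p(x)/x) y' + (q(x)/x^2) y = 0:
  p(x) = -7/6,  q(x) = 2x^2 + 3x - 5/6.
Indicial equation: r(r-1) + (-7/6) r + (-5/6) = 0 -> roots r_1 = 5/2, r_2 = -1/3.
Take r = r_1 = 5/2. Let y(x) = x^r sum_{n>=0} a_n x^n with a_0 = 1.
Substitute y = x^r sum a_n x^n and match x^{r+n}. The recurrence is
  D(n) a_n + 3 a_{n-1} + 2 a_{n-2} = 0,  where D(n) = (r+n)(r+n-1) + (-7/6)(r+n) + (-5/6).
  a_n = [-3 a_{n-1} - 2 a_{n-2}] / D(n).
Since the indicial polynomial factors as (r - r_1)(r - r_2), D(n) = (r_1 + n - r_1)(r_1 + n - r_2) = n(n + 17/6).
Evaluating step by step (a_0 = 1):
  n = 1: D(1) = 1(1 + 17/6) = 23/6; numerator = -3(1) = -3; a_1 = (-3)/(23/6) = -18/23
  n = 2: D(2) = 2(2 + 17/6) = 29/3; numerator = -3(-18/23) - 2(1) = 8/23; a_2 = (8/23)/(29/3) = 24/667
  n = 3: D(3) = 3(3 + 17/6) = 35/2; numerator = -3(24/667) - 2(-18/23) = 972/667; a_3 = (972/667)/(35/2) = 1944/23345
  n = 4: D(4) = 4(4 + 17/6) = 82/3; numerator = -3(1944/23345) - 2(24/667) = -7512/23345; a_4 = (-7512/23345)/(82/3) = -11268/957145

r = 5/2; a_0 = 1; a_1 = -18/23; a_2 = 24/667; a_3 = 1944/23345; a_4 = -11268/957145


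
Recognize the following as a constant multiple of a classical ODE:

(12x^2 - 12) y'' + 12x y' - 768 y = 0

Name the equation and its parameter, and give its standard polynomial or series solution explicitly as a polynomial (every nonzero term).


All three coefficients share the factor -12; dividing through by -12 gives  (1 - x^2) y'' - x y' + 64 y = 0.
This matches the Chebyshev equation (1 - x^2) y'' - x y' + n^2 y = 0 (note the -x y' term, not -2x y') with n^2 = 64, so n = 8; the polynomial solution is T_8(x).
With y = sum_k a_k x^k, matching x^k gives (k+2)(k+1) a_{k+2} = (k^2 - n^2) a_k = (k - 8)(k + 8) a_k. The right side vanishes at k = 8, so the series with the parity of 8 terminates at degree 8.
Standard normalization: leading coefficient of T_n is 2^(n-1), so a_8 = 2^7 = 128. Work downward with a_k = (k+1)(k+2) a_{k+2} / ((k - 8)(k + 8)):
  a_6 = (7)(8)(128) / ((6 - 8)(6 + 8)) = 7168/(-28) = -256
  a_4 = (5)(6)(-256) / ((4 - 8)(4 + 8)) = -7680/(-48) = 160
  a_2 = (3)(4)(160) / ((2 - 8)(2 + 8)) = 1920/(-60) = -32
  a_0 = (1)(2)(-32) / ((0 - 8)(0 + 8)) = -64/(-64) = 1
Hence T_8(x) = 128 x^8 - 256 x^6 + 160 x^4 - 32 x^2 + 1.

T_8(x); series = 128 x^8 - 256 x^6 + 160 x^4 - 32 x^2 + 1


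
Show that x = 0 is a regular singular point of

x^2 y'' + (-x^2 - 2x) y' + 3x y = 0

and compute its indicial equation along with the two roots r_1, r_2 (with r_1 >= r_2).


Divide by x^2 to reach normal form y'' + P_1(x) y' + P_2(x) y = 0 with P_1(x) = -1 - 2/x and P_2(x) = 3/x.
x = 0 is a singular point because the y'-coefficient -1 - 2/x has a pole at x = 0 and the y-coefficient 3/x has a pole at x = 0.
It is a regular singular point because x P_1(x) = p(x) = -x - 2 and x^2 P_2(x) = q(x) = 3x are polynomials, hence analytic at x = 0.
p(0) = -2,  q(0) = 0.
Indicial equation: r(r-1) + p(0) r + q(0) = 0, i.e. r^2 + (p(0) - 1) r + q(0) = 0, i.e. r^2 - 3 r = 0.
Discriminant: (-3)^2 - 4(0) = 9, so r = (3 ± 3)/2.
Solving: r_1 = 3, r_2 = 0.

indicial: r^2 - 3 r = 0; roots r_1 = 3, r_2 = 0


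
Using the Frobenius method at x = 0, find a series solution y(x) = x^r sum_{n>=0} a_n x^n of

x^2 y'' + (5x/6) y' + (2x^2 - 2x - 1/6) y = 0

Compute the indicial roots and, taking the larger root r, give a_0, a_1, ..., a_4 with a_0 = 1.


Write in Frobenius form y'' + (p(x)/x) y' + (q(x)/x^2) y = 0:
  p(x) = 5/6,  q(x) = 2x^2 - 2x - 1/6.
Indicial equation: r(r-1) + (5/6) r + (-1/6) = 0 -> roots r_1 = 1/2, r_2 = -1/3.
Take r = r_1 = 1/2. Let y(x) = x^r sum_{n>=0} a_n x^n with a_0 = 1.
Substitute y = x^r sum a_n x^n and match x^{r+n}. The recurrence is
  D(n) a_n - 2 a_{n-1} + 2 a_{n-2} = 0,  where D(n) = (r+n)(r+n-1) + (5/6)(r+n) + (-1/6).
  a_n = [2 a_{n-1} - 2 a_{n-2}] / D(n).
Since the indicial polynomial factors as (r - r_1)(r - r_2), D(n) = (r_1 + n - r_1)(r_1 + n - r_2) = n(n + 5/6).
Evaluating step by step (a_0 = 1):
  n = 1: D(1) = 1(1 + 5/6) = 11/6; numerator = 2(1) = 2; a_1 = (2)/(11/6) = 12/11
  n = 2: D(2) = 2(2 + 5/6) = 17/3; numerator = 2(12/11) - 2(1) = 2/11; a_2 = (2/11)/(17/3) = 6/187
  n = 3: D(3) = 3(3 + 5/6) = 23/2; numerator = 2(6/187) - 2(12/11) = -36/17; a_3 = (-36/17)/(23/2) = -72/391
  n = 4: D(4) = 4(4 + 5/6) = 58/3; numerator = 2(-72/391) - 2(6/187) = -1860/4301; a_4 = (-1860/4301)/(58/3) = -2790/124729

r = 1/2; a_0 = 1; a_1 = 12/11; a_2 = 6/187; a_3 = -72/391; a_4 = -2790/124729
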